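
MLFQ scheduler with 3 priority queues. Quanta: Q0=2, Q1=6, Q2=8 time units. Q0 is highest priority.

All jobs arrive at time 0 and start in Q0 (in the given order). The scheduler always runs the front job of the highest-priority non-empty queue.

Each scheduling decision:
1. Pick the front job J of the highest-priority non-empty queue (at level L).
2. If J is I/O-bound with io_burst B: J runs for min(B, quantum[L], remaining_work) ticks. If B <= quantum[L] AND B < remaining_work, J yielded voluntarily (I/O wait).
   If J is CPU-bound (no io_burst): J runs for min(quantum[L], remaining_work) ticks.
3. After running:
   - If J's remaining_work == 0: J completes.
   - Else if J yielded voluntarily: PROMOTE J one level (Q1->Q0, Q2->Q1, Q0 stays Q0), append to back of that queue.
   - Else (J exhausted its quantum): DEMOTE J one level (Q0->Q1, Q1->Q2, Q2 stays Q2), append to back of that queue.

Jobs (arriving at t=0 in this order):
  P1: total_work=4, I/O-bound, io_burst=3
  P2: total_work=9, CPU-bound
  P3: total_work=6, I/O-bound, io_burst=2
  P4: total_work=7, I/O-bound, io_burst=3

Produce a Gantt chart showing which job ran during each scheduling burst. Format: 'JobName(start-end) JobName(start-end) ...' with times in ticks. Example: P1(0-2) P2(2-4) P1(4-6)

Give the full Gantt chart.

Answer: P1(0-2) P2(2-4) P3(4-6) P4(6-8) P3(8-10) P3(10-12) P1(12-14) P2(14-20) P4(20-23) P4(23-25) P2(25-26)

Derivation:
t=0-2: P1@Q0 runs 2, rem=2, quantum used, demote→Q1. Q0=[P2,P3,P4] Q1=[P1] Q2=[]
t=2-4: P2@Q0 runs 2, rem=7, quantum used, demote→Q1. Q0=[P3,P4] Q1=[P1,P2] Q2=[]
t=4-6: P3@Q0 runs 2, rem=4, I/O yield, promote→Q0. Q0=[P4,P3] Q1=[P1,P2] Q2=[]
t=6-8: P4@Q0 runs 2, rem=5, quantum used, demote→Q1. Q0=[P3] Q1=[P1,P2,P4] Q2=[]
t=8-10: P3@Q0 runs 2, rem=2, I/O yield, promote→Q0. Q0=[P3] Q1=[P1,P2,P4] Q2=[]
t=10-12: P3@Q0 runs 2, rem=0, completes. Q0=[] Q1=[P1,P2,P4] Q2=[]
t=12-14: P1@Q1 runs 2, rem=0, completes. Q0=[] Q1=[P2,P4] Q2=[]
t=14-20: P2@Q1 runs 6, rem=1, quantum used, demote→Q2. Q0=[] Q1=[P4] Q2=[P2]
t=20-23: P4@Q1 runs 3, rem=2, I/O yield, promote→Q0. Q0=[P4] Q1=[] Q2=[P2]
t=23-25: P4@Q0 runs 2, rem=0, completes. Q0=[] Q1=[] Q2=[P2]
t=25-26: P2@Q2 runs 1, rem=0, completes. Q0=[] Q1=[] Q2=[]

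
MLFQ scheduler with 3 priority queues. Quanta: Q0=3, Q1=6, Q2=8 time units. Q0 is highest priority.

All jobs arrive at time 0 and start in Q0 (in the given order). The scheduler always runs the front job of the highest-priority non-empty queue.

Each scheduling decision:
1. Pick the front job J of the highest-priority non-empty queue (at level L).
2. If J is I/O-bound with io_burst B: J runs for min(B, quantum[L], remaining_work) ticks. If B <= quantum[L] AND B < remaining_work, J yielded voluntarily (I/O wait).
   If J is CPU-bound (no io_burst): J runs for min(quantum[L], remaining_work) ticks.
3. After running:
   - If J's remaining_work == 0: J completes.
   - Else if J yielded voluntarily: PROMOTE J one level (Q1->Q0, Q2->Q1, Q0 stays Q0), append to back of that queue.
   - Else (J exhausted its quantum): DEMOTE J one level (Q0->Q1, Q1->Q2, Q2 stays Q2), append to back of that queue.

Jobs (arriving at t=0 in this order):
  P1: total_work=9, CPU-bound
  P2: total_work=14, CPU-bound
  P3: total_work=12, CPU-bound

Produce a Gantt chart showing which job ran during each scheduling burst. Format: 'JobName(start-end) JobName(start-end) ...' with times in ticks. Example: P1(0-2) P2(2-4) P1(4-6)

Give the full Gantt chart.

t=0-3: P1@Q0 runs 3, rem=6, quantum used, demote→Q1. Q0=[P2,P3] Q1=[P1] Q2=[]
t=3-6: P2@Q0 runs 3, rem=11, quantum used, demote→Q1. Q0=[P3] Q1=[P1,P2] Q2=[]
t=6-9: P3@Q0 runs 3, rem=9, quantum used, demote→Q1. Q0=[] Q1=[P1,P2,P3] Q2=[]
t=9-15: P1@Q1 runs 6, rem=0, completes. Q0=[] Q1=[P2,P3] Q2=[]
t=15-21: P2@Q1 runs 6, rem=5, quantum used, demote→Q2. Q0=[] Q1=[P3] Q2=[P2]
t=21-27: P3@Q1 runs 6, rem=3, quantum used, demote→Q2. Q0=[] Q1=[] Q2=[P2,P3]
t=27-32: P2@Q2 runs 5, rem=0, completes. Q0=[] Q1=[] Q2=[P3]
t=32-35: P3@Q2 runs 3, rem=0, completes. Q0=[] Q1=[] Q2=[]

Answer: P1(0-3) P2(3-6) P3(6-9) P1(9-15) P2(15-21) P3(21-27) P2(27-32) P3(32-35)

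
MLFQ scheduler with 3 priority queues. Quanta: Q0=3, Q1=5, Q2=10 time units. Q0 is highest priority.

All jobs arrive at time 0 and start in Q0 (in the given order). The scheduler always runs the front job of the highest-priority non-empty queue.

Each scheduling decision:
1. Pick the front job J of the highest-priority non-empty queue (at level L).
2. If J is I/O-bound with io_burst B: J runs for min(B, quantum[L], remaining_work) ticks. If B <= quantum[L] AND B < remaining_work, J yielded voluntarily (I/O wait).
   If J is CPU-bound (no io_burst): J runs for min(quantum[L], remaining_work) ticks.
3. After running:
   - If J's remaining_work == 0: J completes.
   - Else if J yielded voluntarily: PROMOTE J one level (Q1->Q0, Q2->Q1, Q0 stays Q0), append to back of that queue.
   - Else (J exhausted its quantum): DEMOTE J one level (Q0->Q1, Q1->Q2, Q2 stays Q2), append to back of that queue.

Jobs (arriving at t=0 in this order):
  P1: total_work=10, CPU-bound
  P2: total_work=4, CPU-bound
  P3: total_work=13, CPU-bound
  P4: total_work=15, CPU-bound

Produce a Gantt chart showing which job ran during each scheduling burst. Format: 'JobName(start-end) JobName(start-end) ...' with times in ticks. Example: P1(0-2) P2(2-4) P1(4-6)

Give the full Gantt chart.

Answer: P1(0-3) P2(3-6) P3(6-9) P4(9-12) P1(12-17) P2(17-18) P3(18-23) P4(23-28) P1(28-30) P3(30-35) P4(35-42)

Derivation:
t=0-3: P1@Q0 runs 3, rem=7, quantum used, demote→Q1. Q0=[P2,P3,P4] Q1=[P1] Q2=[]
t=3-6: P2@Q0 runs 3, rem=1, quantum used, demote→Q1. Q0=[P3,P4] Q1=[P1,P2] Q2=[]
t=6-9: P3@Q0 runs 3, rem=10, quantum used, demote→Q1. Q0=[P4] Q1=[P1,P2,P3] Q2=[]
t=9-12: P4@Q0 runs 3, rem=12, quantum used, demote→Q1. Q0=[] Q1=[P1,P2,P3,P4] Q2=[]
t=12-17: P1@Q1 runs 5, rem=2, quantum used, demote→Q2. Q0=[] Q1=[P2,P3,P4] Q2=[P1]
t=17-18: P2@Q1 runs 1, rem=0, completes. Q0=[] Q1=[P3,P4] Q2=[P1]
t=18-23: P3@Q1 runs 5, rem=5, quantum used, demote→Q2. Q0=[] Q1=[P4] Q2=[P1,P3]
t=23-28: P4@Q1 runs 5, rem=7, quantum used, demote→Q2. Q0=[] Q1=[] Q2=[P1,P3,P4]
t=28-30: P1@Q2 runs 2, rem=0, completes. Q0=[] Q1=[] Q2=[P3,P4]
t=30-35: P3@Q2 runs 5, rem=0, completes. Q0=[] Q1=[] Q2=[P4]
t=35-42: P4@Q2 runs 7, rem=0, completes. Q0=[] Q1=[] Q2=[]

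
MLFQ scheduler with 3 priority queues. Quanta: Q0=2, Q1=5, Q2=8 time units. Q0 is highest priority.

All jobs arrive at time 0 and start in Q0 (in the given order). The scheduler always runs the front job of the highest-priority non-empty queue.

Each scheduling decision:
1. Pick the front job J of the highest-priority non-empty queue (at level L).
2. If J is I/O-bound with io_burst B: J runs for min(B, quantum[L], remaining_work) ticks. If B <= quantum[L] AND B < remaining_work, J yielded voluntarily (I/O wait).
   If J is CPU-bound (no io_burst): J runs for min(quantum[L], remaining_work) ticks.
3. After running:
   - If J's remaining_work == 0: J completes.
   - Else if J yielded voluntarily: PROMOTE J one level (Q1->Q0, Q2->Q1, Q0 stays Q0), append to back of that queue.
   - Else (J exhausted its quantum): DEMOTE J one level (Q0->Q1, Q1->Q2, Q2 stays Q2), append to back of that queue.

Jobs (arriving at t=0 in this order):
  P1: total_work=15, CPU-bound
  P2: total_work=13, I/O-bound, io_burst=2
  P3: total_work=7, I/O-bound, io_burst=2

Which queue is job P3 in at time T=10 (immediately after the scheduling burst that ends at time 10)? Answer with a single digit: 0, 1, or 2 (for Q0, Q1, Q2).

Answer: 0

Derivation:
t=0-2: P1@Q0 runs 2, rem=13, quantum used, demote→Q1. Q0=[P2,P3] Q1=[P1] Q2=[]
t=2-4: P2@Q0 runs 2, rem=11, I/O yield, promote→Q0. Q0=[P3,P2] Q1=[P1] Q2=[]
t=4-6: P3@Q0 runs 2, rem=5, I/O yield, promote→Q0. Q0=[P2,P3] Q1=[P1] Q2=[]
t=6-8: P2@Q0 runs 2, rem=9, I/O yield, promote→Q0. Q0=[P3,P2] Q1=[P1] Q2=[]
t=8-10: P3@Q0 runs 2, rem=3, I/O yield, promote→Q0. Q0=[P2,P3] Q1=[P1] Q2=[]
t=10-12: P2@Q0 runs 2, rem=7, I/O yield, promote→Q0. Q0=[P3,P2] Q1=[P1] Q2=[]
t=12-14: P3@Q0 runs 2, rem=1, I/O yield, promote→Q0. Q0=[P2,P3] Q1=[P1] Q2=[]
t=14-16: P2@Q0 runs 2, rem=5, I/O yield, promote→Q0. Q0=[P3,P2] Q1=[P1] Q2=[]
t=16-17: P3@Q0 runs 1, rem=0, completes. Q0=[P2] Q1=[P1] Q2=[]
t=17-19: P2@Q0 runs 2, rem=3, I/O yield, promote→Q0. Q0=[P2] Q1=[P1] Q2=[]
t=19-21: P2@Q0 runs 2, rem=1, I/O yield, promote→Q0. Q0=[P2] Q1=[P1] Q2=[]
t=21-22: P2@Q0 runs 1, rem=0, completes. Q0=[] Q1=[P1] Q2=[]
t=22-27: P1@Q1 runs 5, rem=8, quantum used, demote→Q2. Q0=[] Q1=[] Q2=[P1]
t=27-35: P1@Q2 runs 8, rem=0, completes. Q0=[] Q1=[] Q2=[]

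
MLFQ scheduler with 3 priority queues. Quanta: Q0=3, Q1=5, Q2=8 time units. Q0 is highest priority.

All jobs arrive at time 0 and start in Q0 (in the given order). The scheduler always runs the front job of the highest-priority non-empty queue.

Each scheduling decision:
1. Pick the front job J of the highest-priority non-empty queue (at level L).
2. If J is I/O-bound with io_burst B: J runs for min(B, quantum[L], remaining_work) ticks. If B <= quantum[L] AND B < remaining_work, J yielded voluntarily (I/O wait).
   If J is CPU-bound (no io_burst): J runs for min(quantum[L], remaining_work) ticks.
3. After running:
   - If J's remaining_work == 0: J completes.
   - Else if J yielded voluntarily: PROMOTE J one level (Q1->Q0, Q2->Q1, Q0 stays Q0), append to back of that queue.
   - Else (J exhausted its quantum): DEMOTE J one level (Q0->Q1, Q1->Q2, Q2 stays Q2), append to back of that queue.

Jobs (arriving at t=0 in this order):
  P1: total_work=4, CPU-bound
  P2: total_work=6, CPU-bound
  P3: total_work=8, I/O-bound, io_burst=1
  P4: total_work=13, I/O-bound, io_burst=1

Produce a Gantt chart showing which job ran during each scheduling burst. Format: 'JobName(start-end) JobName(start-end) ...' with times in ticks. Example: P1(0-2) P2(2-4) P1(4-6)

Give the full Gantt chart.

Answer: P1(0-3) P2(3-6) P3(6-7) P4(7-8) P3(8-9) P4(9-10) P3(10-11) P4(11-12) P3(12-13) P4(13-14) P3(14-15) P4(15-16) P3(16-17) P4(17-18) P3(18-19) P4(19-20) P3(20-21) P4(21-22) P4(22-23) P4(23-24) P4(24-25) P4(25-26) P4(26-27) P1(27-28) P2(28-31)

Derivation:
t=0-3: P1@Q0 runs 3, rem=1, quantum used, demote→Q1. Q0=[P2,P3,P4] Q1=[P1] Q2=[]
t=3-6: P2@Q0 runs 3, rem=3, quantum used, demote→Q1. Q0=[P3,P4] Q1=[P1,P2] Q2=[]
t=6-7: P3@Q0 runs 1, rem=7, I/O yield, promote→Q0. Q0=[P4,P3] Q1=[P1,P2] Q2=[]
t=7-8: P4@Q0 runs 1, rem=12, I/O yield, promote→Q0. Q0=[P3,P4] Q1=[P1,P2] Q2=[]
t=8-9: P3@Q0 runs 1, rem=6, I/O yield, promote→Q0. Q0=[P4,P3] Q1=[P1,P2] Q2=[]
t=9-10: P4@Q0 runs 1, rem=11, I/O yield, promote→Q0. Q0=[P3,P4] Q1=[P1,P2] Q2=[]
t=10-11: P3@Q0 runs 1, rem=5, I/O yield, promote→Q0. Q0=[P4,P3] Q1=[P1,P2] Q2=[]
t=11-12: P4@Q0 runs 1, rem=10, I/O yield, promote→Q0. Q0=[P3,P4] Q1=[P1,P2] Q2=[]
t=12-13: P3@Q0 runs 1, rem=4, I/O yield, promote→Q0. Q0=[P4,P3] Q1=[P1,P2] Q2=[]
t=13-14: P4@Q0 runs 1, rem=9, I/O yield, promote→Q0. Q0=[P3,P4] Q1=[P1,P2] Q2=[]
t=14-15: P3@Q0 runs 1, rem=3, I/O yield, promote→Q0. Q0=[P4,P3] Q1=[P1,P2] Q2=[]
t=15-16: P4@Q0 runs 1, rem=8, I/O yield, promote→Q0. Q0=[P3,P4] Q1=[P1,P2] Q2=[]
t=16-17: P3@Q0 runs 1, rem=2, I/O yield, promote→Q0. Q0=[P4,P3] Q1=[P1,P2] Q2=[]
t=17-18: P4@Q0 runs 1, rem=7, I/O yield, promote→Q0. Q0=[P3,P4] Q1=[P1,P2] Q2=[]
t=18-19: P3@Q0 runs 1, rem=1, I/O yield, promote→Q0. Q0=[P4,P3] Q1=[P1,P2] Q2=[]
t=19-20: P4@Q0 runs 1, rem=6, I/O yield, promote→Q0. Q0=[P3,P4] Q1=[P1,P2] Q2=[]
t=20-21: P3@Q0 runs 1, rem=0, completes. Q0=[P4] Q1=[P1,P2] Q2=[]
t=21-22: P4@Q0 runs 1, rem=5, I/O yield, promote→Q0. Q0=[P4] Q1=[P1,P2] Q2=[]
t=22-23: P4@Q0 runs 1, rem=4, I/O yield, promote→Q0. Q0=[P4] Q1=[P1,P2] Q2=[]
t=23-24: P4@Q0 runs 1, rem=3, I/O yield, promote→Q0. Q0=[P4] Q1=[P1,P2] Q2=[]
t=24-25: P4@Q0 runs 1, rem=2, I/O yield, promote→Q0. Q0=[P4] Q1=[P1,P2] Q2=[]
t=25-26: P4@Q0 runs 1, rem=1, I/O yield, promote→Q0. Q0=[P4] Q1=[P1,P2] Q2=[]
t=26-27: P4@Q0 runs 1, rem=0, completes. Q0=[] Q1=[P1,P2] Q2=[]
t=27-28: P1@Q1 runs 1, rem=0, completes. Q0=[] Q1=[P2] Q2=[]
t=28-31: P2@Q1 runs 3, rem=0, completes. Q0=[] Q1=[] Q2=[]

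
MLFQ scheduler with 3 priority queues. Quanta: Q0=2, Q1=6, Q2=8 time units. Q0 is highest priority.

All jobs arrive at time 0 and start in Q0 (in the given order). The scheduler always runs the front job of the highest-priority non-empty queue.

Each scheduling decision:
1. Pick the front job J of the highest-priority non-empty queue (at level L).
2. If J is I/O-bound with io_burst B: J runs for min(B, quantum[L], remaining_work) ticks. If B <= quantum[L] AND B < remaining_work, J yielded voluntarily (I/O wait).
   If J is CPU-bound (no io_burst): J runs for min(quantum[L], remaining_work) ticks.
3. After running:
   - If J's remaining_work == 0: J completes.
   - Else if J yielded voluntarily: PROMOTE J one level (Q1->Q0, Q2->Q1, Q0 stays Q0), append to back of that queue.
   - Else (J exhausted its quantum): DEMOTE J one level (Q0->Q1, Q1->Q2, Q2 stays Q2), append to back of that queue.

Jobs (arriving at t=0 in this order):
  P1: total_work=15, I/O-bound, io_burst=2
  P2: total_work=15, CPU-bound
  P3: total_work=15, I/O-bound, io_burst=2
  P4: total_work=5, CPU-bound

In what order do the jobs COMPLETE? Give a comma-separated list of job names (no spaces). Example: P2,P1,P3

t=0-2: P1@Q0 runs 2, rem=13, I/O yield, promote→Q0. Q0=[P2,P3,P4,P1] Q1=[] Q2=[]
t=2-4: P2@Q0 runs 2, rem=13, quantum used, demote→Q1. Q0=[P3,P4,P1] Q1=[P2] Q2=[]
t=4-6: P3@Q0 runs 2, rem=13, I/O yield, promote→Q0. Q0=[P4,P1,P3] Q1=[P2] Q2=[]
t=6-8: P4@Q0 runs 2, rem=3, quantum used, demote→Q1. Q0=[P1,P3] Q1=[P2,P4] Q2=[]
t=8-10: P1@Q0 runs 2, rem=11, I/O yield, promote→Q0. Q0=[P3,P1] Q1=[P2,P4] Q2=[]
t=10-12: P3@Q0 runs 2, rem=11, I/O yield, promote→Q0. Q0=[P1,P3] Q1=[P2,P4] Q2=[]
t=12-14: P1@Q0 runs 2, rem=9, I/O yield, promote→Q0. Q0=[P3,P1] Q1=[P2,P4] Q2=[]
t=14-16: P3@Q0 runs 2, rem=9, I/O yield, promote→Q0. Q0=[P1,P3] Q1=[P2,P4] Q2=[]
t=16-18: P1@Q0 runs 2, rem=7, I/O yield, promote→Q0. Q0=[P3,P1] Q1=[P2,P4] Q2=[]
t=18-20: P3@Q0 runs 2, rem=7, I/O yield, promote→Q0. Q0=[P1,P3] Q1=[P2,P4] Q2=[]
t=20-22: P1@Q0 runs 2, rem=5, I/O yield, promote→Q0. Q0=[P3,P1] Q1=[P2,P4] Q2=[]
t=22-24: P3@Q0 runs 2, rem=5, I/O yield, promote→Q0. Q0=[P1,P3] Q1=[P2,P4] Q2=[]
t=24-26: P1@Q0 runs 2, rem=3, I/O yield, promote→Q0. Q0=[P3,P1] Q1=[P2,P4] Q2=[]
t=26-28: P3@Q0 runs 2, rem=3, I/O yield, promote→Q0. Q0=[P1,P3] Q1=[P2,P4] Q2=[]
t=28-30: P1@Q0 runs 2, rem=1, I/O yield, promote→Q0. Q0=[P3,P1] Q1=[P2,P4] Q2=[]
t=30-32: P3@Q0 runs 2, rem=1, I/O yield, promote→Q0. Q0=[P1,P3] Q1=[P2,P4] Q2=[]
t=32-33: P1@Q0 runs 1, rem=0, completes. Q0=[P3] Q1=[P2,P4] Q2=[]
t=33-34: P3@Q0 runs 1, rem=0, completes. Q0=[] Q1=[P2,P4] Q2=[]
t=34-40: P2@Q1 runs 6, rem=7, quantum used, demote→Q2. Q0=[] Q1=[P4] Q2=[P2]
t=40-43: P4@Q1 runs 3, rem=0, completes. Q0=[] Q1=[] Q2=[P2]
t=43-50: P2@Q2 runs 7, rem=0, completes. Q0=[] Q1=[] Q2=[]

Answer: P1,P3,P4,P2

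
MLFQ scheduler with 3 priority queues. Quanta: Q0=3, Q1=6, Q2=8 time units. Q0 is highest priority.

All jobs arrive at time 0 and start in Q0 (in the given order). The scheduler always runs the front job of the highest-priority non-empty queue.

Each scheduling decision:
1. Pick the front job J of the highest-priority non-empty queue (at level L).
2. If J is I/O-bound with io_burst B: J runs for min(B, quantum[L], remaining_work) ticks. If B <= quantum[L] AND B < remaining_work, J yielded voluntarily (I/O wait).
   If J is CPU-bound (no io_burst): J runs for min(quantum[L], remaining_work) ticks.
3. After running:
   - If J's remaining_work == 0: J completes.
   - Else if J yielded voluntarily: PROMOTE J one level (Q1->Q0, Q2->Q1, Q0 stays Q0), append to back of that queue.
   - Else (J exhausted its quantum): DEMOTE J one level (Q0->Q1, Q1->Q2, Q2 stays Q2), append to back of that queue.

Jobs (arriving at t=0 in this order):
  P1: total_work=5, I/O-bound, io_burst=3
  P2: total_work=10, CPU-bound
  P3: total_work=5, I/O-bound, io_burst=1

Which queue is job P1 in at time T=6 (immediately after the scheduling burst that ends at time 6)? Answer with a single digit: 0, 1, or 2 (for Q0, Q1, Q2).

t=0-3: P1@Q0 runs 3, rem=2, I/O yield, promote→Q0. Q0=[P2,P3,P1] Q1=[] Q2=[]
t=3-6: P2@Q0 runs 3, rem=7, quantum used, demote→Q1. Q0=[P3,P1] Q1=[P2] Q2=[]
t=6-7: P3@Q0 runs 1, rem=4, I/O yield, promote→Q0. Q0=[P1,P3] Q1=[P2] Q2=[]
t=7-9: P1@Q0 runs 2, rem=0, completes. Q0=[P3] Q1=[P2] Q2=[]
t=9-10: P3@Q0 runs 1, rem=3, I/O yield, promote→Q0. Q0=[P3] Q1=[P2] Q2=[]
t=10-11: P3@Q0 runs 1, rem=2, I/O yield, promote→Q0. Q0=[P3] Q1=[P2] Q2=[]
t=11-12: P3@Q0 runs 1, rem=1, I/O yield, promote→Q0. Q0=[P3] Q1=[P2] Q2=[]
t=12-13: P3@Q0 runs 1, rem=0, completes. Q0=[] Q1=[P2] Q2=[]
t=13-19: P2@Q1 runs 6, rem=1, quantum used, demote→Q2. Q0=[] Q1=[] Q2=[P2]
t=19-20: P2@Q2 runs 1, rem=0, completes. Q0=[] Q1=[] Q2=[]

Answer: 0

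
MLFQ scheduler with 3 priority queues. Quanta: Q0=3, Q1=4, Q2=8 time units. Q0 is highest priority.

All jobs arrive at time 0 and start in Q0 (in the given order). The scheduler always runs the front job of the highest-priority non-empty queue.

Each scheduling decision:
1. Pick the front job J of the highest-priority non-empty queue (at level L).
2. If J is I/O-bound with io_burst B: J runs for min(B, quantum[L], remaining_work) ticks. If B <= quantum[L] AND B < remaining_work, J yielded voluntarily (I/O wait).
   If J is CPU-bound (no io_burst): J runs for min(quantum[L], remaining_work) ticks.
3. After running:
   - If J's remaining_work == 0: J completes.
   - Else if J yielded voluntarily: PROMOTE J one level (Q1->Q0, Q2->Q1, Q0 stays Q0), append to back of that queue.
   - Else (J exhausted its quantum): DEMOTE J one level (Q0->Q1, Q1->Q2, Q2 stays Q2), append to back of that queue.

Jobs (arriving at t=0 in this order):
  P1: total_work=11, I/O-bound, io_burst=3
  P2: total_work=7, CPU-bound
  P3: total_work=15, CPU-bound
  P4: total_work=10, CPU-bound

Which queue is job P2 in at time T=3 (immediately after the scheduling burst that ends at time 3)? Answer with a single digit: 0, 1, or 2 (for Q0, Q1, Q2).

t=0-3: P1@Q0 runs 3, rem=8, I/O yield, promote→Q0. Q0=[P2,P3,P4,P1] Q1=[] Q2=[]
t=3-6: P2@Q0 runs 3, rem=4, quantum used, demote→Q1. Q0=[P3,P4,P1] Q1=[P2] Q2=[]
t=6-9: P3@Q0 runs 3, rem=12, quantum used, demote→Q1. Q0=[P4,P1] Q1=[P2,P3] Q2=[]
t=9-12: P4@Q0 runs 3, rem=7, quantum used, demote→Q1. Q0=[P1] Q1=[P2,P3,P4] Q2=[]
t=12-15: P1@Q0 runs 3, rem=5, I/O yield, promote→Q0. Q0=[P1] Q1=[P2,P3,P4] Q2=[]
t=15-18: P1@Q0 runs 3, rem=2, I/O yield, promote→Q0. Q0=[P1] Q1=[P2,P3,P4] Q2=[]
t=18-20: P1@Q0 runs 2, rem=0, completes. Q0=[] Q1=[P2,P3,P4] Q2=[]
t=20-24: P2@Q1 runs 4, rem=0, completes. Q0=[] Q1=[P3,P4] Q2=[]
t=24-28: P3@Q1 runs 4, rem=8, quantum used, demote→Q2. Q0=[] Q1=[P4] Q2=[P3]
t=28-32: P4@Q1 runs 4, rem=3, quantum used, demote→Q2. Q0=[] Q1=[] Q2=[P3,P4]
t=32-40: P3@Q2 runs 8, rem=0, completes. Q0=[] Q1=[] Q2=[P4]
t=40-43: P4@Q2 runs 3, rem=0, completes. Q0=[] Q1=[] Q2=[]

Answer: 0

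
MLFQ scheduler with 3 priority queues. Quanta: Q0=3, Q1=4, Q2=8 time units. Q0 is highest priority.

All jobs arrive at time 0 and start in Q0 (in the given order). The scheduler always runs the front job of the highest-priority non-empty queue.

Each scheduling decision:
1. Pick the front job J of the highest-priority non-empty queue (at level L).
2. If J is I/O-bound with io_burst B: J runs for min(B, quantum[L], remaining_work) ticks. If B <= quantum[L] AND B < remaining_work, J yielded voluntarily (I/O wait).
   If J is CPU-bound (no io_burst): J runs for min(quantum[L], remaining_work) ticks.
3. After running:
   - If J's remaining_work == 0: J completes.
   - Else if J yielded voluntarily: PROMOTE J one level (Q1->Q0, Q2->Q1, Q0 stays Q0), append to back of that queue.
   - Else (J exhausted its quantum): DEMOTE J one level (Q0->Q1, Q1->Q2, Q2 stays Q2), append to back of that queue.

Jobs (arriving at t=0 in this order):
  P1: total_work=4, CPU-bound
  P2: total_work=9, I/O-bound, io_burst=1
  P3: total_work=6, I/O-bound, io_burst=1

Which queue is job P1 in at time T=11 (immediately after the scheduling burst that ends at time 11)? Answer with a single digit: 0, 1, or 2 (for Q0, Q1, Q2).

t=0-3: P1@Q0 runs 3, rem=1, quantum used, demote→Q1. Q0=[P2,P3] Q1=[P1] Q2=[]
t=3-4: P2@Q0 runs 1, rem=8, I/O yield, promote→Q0. Q0=[P3,P2] Q1=[P1] Q2=[]
t=4-5: P3@Q0 runs 1, rem=5, I/O yield, promote→Q0. Q0=[P2,P3] Q1=[P1] Q2=[]
t=5-6: P2@Q0 runs 1, rem=7, I/O yield, promote→Q0. Q0=[P3,P2] Q1=[P1] Q2=[]
t=6-7: P3@Q0 runs 1, rem=4, I/O yield, promote→Q0. Q0=[P2,P3] Q1=[P1] Q2=[]
t=7-8: P2@Q0 runs 1, rem=6, I/O yield, promote→Q0. Q0=[P3,P2] Q1=[P1] Q2=[]
t=8-9: P3@Q0 runs 1, rem=3, I/O yield, promote→Q0. Q0=[P2,P3] Q1=[P1] Q2=[]
t=9-10: P2@Q0 runs 1, rem=5, I/O yield, promote→Q0. Q0=[P3,P2] Q1=[P1] Q2=[]
t=10-11: P3@Q0 runs 1, rem=2, I/O yield, promote→Q0. Q0=[P2,P3] Q1=[P1] Q2=[]
t=11-12: P2@Q0 runs 1, rem=4, I/O yield, promote→Q0. Q0=[P3,P2] Q1=[P1] Q2=[]
t=12-13: P3@Q0 runs 1, rem=1, I/O yield, promote→Q0. Q0=[P2,P3] Q1=[P1] Q2=[]
t=13-14: P2@Q0 runs 1, rem=3, I/O yield, promote→Q0. Q0=[P3,P2] Q1=[P1] Q2=[]
t=14-15: P3@Q0 runs 1, rem=0, completes. Q0=[P2] Q1=[P1] Q2=[]
t=15-16: P2@Q0 runs 1, rem=2, I/O yield, promote→Q0. Q0=[P2] Q1=[P1] Q2=[]
t=16-17: P2@Q0 runs 1, rem=1, I/O yield, promote→Q0. Q0=[P2] Q1=[P1] Q2=[]
t=17-18: P2@Q0 runs 1, rem=0, completes. Q0=[] Q1=[P1] Q2=[]
t=18-19: P1@Q1 runs 1, rem=0, completes. Q0=[] Q1=[] Q2=[]

Answer: 1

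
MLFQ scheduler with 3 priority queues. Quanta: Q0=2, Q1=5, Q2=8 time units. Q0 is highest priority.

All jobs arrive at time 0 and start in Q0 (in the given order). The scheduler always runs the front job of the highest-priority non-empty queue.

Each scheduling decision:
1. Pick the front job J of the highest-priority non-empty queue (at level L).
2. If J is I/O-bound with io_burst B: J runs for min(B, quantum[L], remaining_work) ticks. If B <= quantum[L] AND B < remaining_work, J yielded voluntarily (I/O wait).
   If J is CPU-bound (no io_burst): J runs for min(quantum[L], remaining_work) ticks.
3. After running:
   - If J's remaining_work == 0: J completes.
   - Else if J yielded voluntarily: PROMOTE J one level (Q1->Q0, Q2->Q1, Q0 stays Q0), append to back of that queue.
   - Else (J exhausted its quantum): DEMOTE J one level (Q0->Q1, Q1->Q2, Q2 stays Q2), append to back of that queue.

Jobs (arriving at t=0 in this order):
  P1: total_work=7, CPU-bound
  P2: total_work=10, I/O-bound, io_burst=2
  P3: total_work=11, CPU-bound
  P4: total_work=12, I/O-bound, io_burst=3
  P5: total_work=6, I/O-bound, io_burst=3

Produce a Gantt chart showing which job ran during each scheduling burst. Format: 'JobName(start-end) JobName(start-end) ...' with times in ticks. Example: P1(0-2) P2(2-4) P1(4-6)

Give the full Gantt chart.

t=0-2: P1@Q0 runs 2, rem=5, quantum used, demote→Q1. Q0=[P2,P3,P4,P5] Q1=[P1] Q2=[]
t=2-4: P2@Q0 runs 2, rem=8, I/O yield, promote→Q0. Q0=[P3,P4,P5,P2] Q1=[P1] Q2=[]
t=4-6: P3@Q0 runs 2, rem=9, quantum used, demote→Q1. Q0=[P4,P5,P2] Q1=[P1,P3] Q2=[]
t=6-8: P4@Q0 runs 2, rem=10, quantum used, demote→Q1. Q0=[P5,P2] Q1=[P1,P3,P4] Q2=[]
t=8-10: P5@Q0 runs 2, rem=4, quantum used, demote→Q1. Q0=[P2] Q1=[P1,P3,P4,P5] Q2=[]
t=10-12: P2@Q0 runs 2, rem=6, I/O yield, promote→Q0. Q0=[P2] Q1=[P1,P3,P4,P5] Q2=[]
t=12-14: P2@Q0 runs 2, rem=4, I/O yield, promote→Q0. Q0=[P2] Q1=[P1,P3,P4,P5] Q2=[]
t=14-16: P2@Q0 runs 2, rem=2, I/O yield, promote→Q0. Q0=[P2] Q1=[P1,P3,P4,P5] Q2=[]
t=16-18: P2@Q0 runs 2, rem=0, completes. Q0=[] Q1=[P1,P3,P4,P5] Q2=[]
t=18-23: P1@Q1 runs 5, rem=0, completes. Q0=[] Q1=[P3,P4,P5] Q2=[]
t=23-28: P3@Q1 runs 5, rem=4, quantum used, demote→Q2. Q0=[] Q1=[P4,P5] Q2=[P3]
t=28-31: P4@Q1 runs 3, rem=7, I/O yield, promote→Q0. Q0=[P4] Q1=[P5] Q2=[P3]
t=31-33: P4@Q0 runs 2, rem=5, quantum used, demote→Q1. Q0=[] Q1=[P5,P4] Q2=[P3]
t=33-36: P5@Q1 runs 3, rem=1, I/O yield, promote→Q0. Q0=[P5] Q1=[P4] Q2=[P3]
t=36-37: P5@Q0 runs 1, rem=0, completes. Q0=[] Q1=[P4] Q2=[P3]
t=37-40: P4@Q1 runs 3, rem=2, I/O yield, promote→Q0. Q0=[P4] Q1=[] Q2=[P3]
t=40-42: P4@Q0 runs 2, rem=0, completes. Q0=[] Q1=[] Q2=[P3]
t=42-46: P3@Q2 runs 4, rem=0, completes. Q0=[] Q1=[] Q2=[]

Answer: P1(0-2) P2(2-4) P3(4-6) P4(6-8) P5(8-10) P2(10-12) P2(12-14) P2(14-16) P2(16-18) P1(18-23) P3(23-28) P4(28-31) P4(31-33) P5(33-36) P5(36-37) P4(37-40) P4(40-42) P3(42-46)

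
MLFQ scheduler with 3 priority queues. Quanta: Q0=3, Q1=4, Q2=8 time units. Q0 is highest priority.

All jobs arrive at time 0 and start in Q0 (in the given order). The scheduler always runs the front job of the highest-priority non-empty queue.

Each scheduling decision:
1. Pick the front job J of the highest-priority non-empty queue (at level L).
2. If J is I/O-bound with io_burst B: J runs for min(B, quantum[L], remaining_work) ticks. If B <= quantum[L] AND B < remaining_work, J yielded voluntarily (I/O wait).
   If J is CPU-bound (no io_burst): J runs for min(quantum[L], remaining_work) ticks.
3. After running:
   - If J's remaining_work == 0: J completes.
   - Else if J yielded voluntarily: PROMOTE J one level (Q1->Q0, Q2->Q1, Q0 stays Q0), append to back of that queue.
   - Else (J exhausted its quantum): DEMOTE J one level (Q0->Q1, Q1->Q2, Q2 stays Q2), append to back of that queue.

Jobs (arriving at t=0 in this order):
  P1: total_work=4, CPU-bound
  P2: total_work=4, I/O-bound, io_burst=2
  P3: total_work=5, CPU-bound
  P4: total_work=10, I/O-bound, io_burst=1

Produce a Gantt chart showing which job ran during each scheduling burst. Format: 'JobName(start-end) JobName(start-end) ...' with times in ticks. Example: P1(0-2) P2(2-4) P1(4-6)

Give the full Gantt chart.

Answer: P1(0-3) P2(3-5) P3(5-8) P4(8-9) P2(9-11) P4(11-12) P4(12-13) P4(13-14) P4(14-15) P4(15-16) P4(16-17) P4(17-18) P4(18-19) P4(19-20) P1(20-21) P3(21-23)

Derivation:
t=0-3: P1@Q0 runs 3, rem=1, quantum used, demote→Q1. Q0=[P2,P3,P4] Q1=[P1] Q2=[]
t=3-5: P2@Q0 runs 2, rem=2, I/O yield, promote→Q0. Q0=[P3,P4,P2] Q1=[P1] Q2=[]
t=5-8: P3@Q0 runs 3, rem=2, quantum used, demote→Q1. Q0=[P4,P2] Q1=[P1,P3] Q2=[]
t=8-9: P4@Q0 runs 1, rem=9, I/O yield, promote→Q0. Q0=[P2,P4] Q1=[P1,P3] Q2=[]
t=9-11: P2@Q0 runs 2, rem=0, completes. Q0=[P4] Q1=[P1,P3] Q2=[]
t=11-12: P4@Q0 runs 1, rem=8, I/O yield, promote→Q0. Q0=[P4] Q1=[P1,P3] Q2=[]
t=12-13: P4@Q0 runs 1, rem=7, I/O yield, promote→Q0. Q0=[P4] Q1=[P1,P3] Q2=[]
t=13-14: P4@Q0 runs 1, rem=6, I/O yield, promote→Q0. Q0=[P4] Q1=[P1,P3] Q2=[]
t=14-15: P4@Q0 runs 1, rem=5, I/O yield, promote→Q0. Q0=[P4] Q1=[P1,P3] Q2=[]
t=15-16: P4@Q0 runs 1, rem=4, I/O yield, promote→Q0. Q0=[P4] Q1=[P1,P3] Q2=[]
t=16-17: P4@Q0 runs 1, rem=3, I/O yield, promote→Q0. Q0=[P4] Q1=[P1,P3] Q2=[]
t=17-18: P4@Q0 runs 1, rem=2, I/O yield, promote→Q0. Q0=[P4] Q1=[P1,P3] Q2=[]
t=18-19: P4@Q0 runs 1, rem=1, I/O yield, promote→Q0. Q0=[P4] Q1=[P1,P3] Q2=[]
t=19-20: P4@Q0 runs 1, rem=0, completes. Q0=[] Q1=[P1,P3] Q2=[]
t=20-21: P1@Q1 runs 1, rem=0, completes. Q0=[] Q1=[P3] Q2=[]
t=21-23: P3@Q1 runs 2, rem=0, completes. Q0=[] Q1=[] Q2=[]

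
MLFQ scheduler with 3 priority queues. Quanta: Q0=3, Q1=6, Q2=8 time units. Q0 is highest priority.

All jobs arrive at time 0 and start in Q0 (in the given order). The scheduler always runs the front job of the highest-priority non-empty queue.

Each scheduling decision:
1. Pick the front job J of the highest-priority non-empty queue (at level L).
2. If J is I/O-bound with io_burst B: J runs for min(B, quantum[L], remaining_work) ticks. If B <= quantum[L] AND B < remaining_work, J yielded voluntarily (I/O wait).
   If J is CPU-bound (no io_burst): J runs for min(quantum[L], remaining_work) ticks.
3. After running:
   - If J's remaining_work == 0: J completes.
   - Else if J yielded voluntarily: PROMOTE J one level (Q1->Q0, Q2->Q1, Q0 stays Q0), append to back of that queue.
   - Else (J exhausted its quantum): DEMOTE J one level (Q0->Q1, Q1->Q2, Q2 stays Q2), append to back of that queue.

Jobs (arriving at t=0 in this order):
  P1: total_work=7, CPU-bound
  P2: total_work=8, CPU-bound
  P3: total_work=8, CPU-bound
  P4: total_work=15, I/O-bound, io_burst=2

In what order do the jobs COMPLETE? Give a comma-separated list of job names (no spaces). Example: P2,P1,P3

Answer: P4,P1,P2,P3

Derivation:
t=0-3: P1@Q0 runs 3, rem=4, quantum used, demote→Q1. Q0=[P2,P3,P4] Q1=[P1] Q2=[]
t=3-6: P2@Q0 runs 3, rem=5, quantum used, demote→Q1. Q0=[P3,P4] Q1=[P1,P2] Q2=[]
t=6-9: P3@Q0 runs 3, rem=5, quantum used, demote→Q1. Q0=[P4] Q1=[P1,P2,P3] Q2=[]
t=9-11: P4@Q0 runs 2, rem=13, I/O yield, promote→Q0. Q0=[P4] Q1=[P1,P2,P3] Q2=[]
t=11-13: P4@Q0 runs 2, rem=11, I/O yield, promote→Q0. Q0=[P4] Q1=[P1,P2,P3] Q2=[]
t=13-15: P4@Q0 runs 2, rem=9, I/O yield, promote→Q0. Q0=[P4] Q1=[P1,P2,P3] Q2=[]
t=15-17: P4@Q0 runs 2, rem=7, I/O yield, promote→Q0. Q0=[P4] Q1=[P1,P2,P3] Q2=[]
t=17-19: P4@Q0 runs 2, rem=5, I/O yield, promote→Q0. Q0=[P4] Q1=[P1,P2,P3] Q2=[]
t=19-21: P4@Q0 runs 2, rem=3, I/O yield, promote→Q0. Q0=[P4] Q1=[P1,P2,P3] Q2=[]
t=21-23: P4@Q0 runs 2, rem=1, I/O yield, promote→Q0. Q0=[P4] Q1=[P1,P2,P3] Q2=[]
t=23-24: P4@Q0 runs 1, rem=0, completes. Q0=[] Q1=[P1,P2,P3] Q2=[]
t=24-28: P1@Q1 runs 4, rem=0, completes. Q0=[] Q1=[P2,P3] Q2=[]
t=28-33: P2@Q1 runs 5, rem=0, completes. Q0=[] Q1=[P3] Q2=[]
t=33-38: P3@Q1 runs 5, rem=0, completes. Q0=[] Q1=[] Q2=[]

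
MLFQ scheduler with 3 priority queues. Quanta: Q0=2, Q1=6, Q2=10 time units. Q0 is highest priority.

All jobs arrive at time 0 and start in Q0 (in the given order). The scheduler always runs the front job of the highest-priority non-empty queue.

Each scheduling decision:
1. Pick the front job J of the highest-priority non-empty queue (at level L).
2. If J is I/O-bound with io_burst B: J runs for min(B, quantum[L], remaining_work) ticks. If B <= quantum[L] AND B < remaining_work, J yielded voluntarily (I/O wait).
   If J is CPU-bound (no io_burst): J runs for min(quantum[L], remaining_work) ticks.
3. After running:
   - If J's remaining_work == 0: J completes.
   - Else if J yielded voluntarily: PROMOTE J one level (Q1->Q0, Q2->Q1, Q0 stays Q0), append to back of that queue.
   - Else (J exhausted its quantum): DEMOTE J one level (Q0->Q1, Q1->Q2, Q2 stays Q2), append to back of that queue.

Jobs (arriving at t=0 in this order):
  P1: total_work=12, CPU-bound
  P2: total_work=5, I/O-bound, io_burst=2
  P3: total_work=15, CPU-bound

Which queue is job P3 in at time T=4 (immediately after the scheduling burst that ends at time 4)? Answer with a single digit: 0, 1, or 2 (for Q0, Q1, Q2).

t=0-2: P1@Q0 runs 2, rem=10, quantum used, demote→Q1. Q0=[P2,P3] Q1=[P1] Q2=[]
t=2-4: P2@Q0 runs 2, rem=3, I/O yield, promote→Q0. Q0=[P3,P2] Q1=[P1] Q2=[]
t=4-6: P3@Q0 runs 2, rem=13, quantum used, demote→Q1. Q0=[P2] Q1=[P1,P3] Q2=[]
t=6-8: P2@Q0 runs 2, rem=1, I/O yield, promote→Q0. Q0=[P2] Q1=[P1,P3] Q2=[]
t=8-9: P2@Q0 runs 1, rem=0, completes. Q0=[] Q1=[P1,P3] Q2=[]
t=9-15: P1@Q1 runs 6, rem=4, quantum used, demote→Q2. Q0=[] Q1=[P3] Q2=[P1]
t=15-21: P3@Q1 runs 6, rem=7, quantum used, demote→Q2. Q0=[] Q1=[] Q2=[P1,P3]
t=21-25: P1@Q2 runs 4, rem=0, completes. Q0=[] Q1=[] Q2=[P3]
t=25-32: P3@Q2 runs 7, rem=0, completes. Q0=[] Q1=[] Q2=[]

Answer: 0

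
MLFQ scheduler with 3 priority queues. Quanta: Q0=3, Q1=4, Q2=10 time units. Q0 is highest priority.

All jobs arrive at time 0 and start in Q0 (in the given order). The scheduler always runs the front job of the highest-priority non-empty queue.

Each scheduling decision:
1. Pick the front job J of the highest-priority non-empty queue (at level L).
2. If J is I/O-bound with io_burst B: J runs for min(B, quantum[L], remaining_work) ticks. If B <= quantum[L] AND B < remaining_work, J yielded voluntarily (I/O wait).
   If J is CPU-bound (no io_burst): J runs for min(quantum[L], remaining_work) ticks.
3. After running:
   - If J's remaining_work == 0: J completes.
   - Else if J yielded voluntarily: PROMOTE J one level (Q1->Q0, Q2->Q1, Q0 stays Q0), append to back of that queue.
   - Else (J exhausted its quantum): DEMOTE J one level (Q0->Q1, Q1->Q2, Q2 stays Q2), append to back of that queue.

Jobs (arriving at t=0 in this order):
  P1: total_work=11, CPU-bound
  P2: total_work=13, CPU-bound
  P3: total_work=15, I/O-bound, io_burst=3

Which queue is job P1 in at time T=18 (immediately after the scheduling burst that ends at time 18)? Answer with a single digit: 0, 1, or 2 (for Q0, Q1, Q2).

t=0-3: P1@Q0 runs 3, rem=8, quantum used, demote→Q1. Q0=[P2,P3] Q1=[P1] Q2=[]
t=3-6: P2@Q0 runs 3, rem=10, quantum used, demote→Q1. Q0=[P3] Q1=[P1,P2] Q2=[]
t=6-9: P3@Q0 runs 3, rem=12, I/O yield, promote→Q0. Q0=[P3] Q1=[P1,P2] Q2=[]
t=9-12: P3@Q0 runs 3, rem=9, I/O yield, promote→Q0. Q0=[P3] Q1=[P1,P2] Q2=[]
t=12-15: P3@Q0 runs 3, rem=6, I/O yield, promote→Q0. Q0=[P3] Q1=[P1,P2] Q2=[]
t=15-18: P3@Q0 runs 3, rem=3, I/O yield, promote→Q0. Q0=[P3] Q1=[P1,P2] Q2=[]
t=18-21: P3@Q0 runs 3, rem=0, completes. Q0=[] Q1=[P1,P2] Q2=[]
t=21-25: P1@Q1 runs 4, rem=4, quantum used, demote→Q2. Q0=[] Q1=[P2] Q2=[P1]
t=25-29: P2@Q1 runs 4, rem=6, quantum used, demote→Q2. Q0=[] Q1=[] Q2=[P1,P2]
t=29-33: P1@Q2 runs 4, rem=0, completes. Q0=[] Q1=[] Q2=[P2]
t=33-39: P2@Q2 runs 6, rem=0, completes. Q0=[] Q1=[] Q2=[]

Answer: 1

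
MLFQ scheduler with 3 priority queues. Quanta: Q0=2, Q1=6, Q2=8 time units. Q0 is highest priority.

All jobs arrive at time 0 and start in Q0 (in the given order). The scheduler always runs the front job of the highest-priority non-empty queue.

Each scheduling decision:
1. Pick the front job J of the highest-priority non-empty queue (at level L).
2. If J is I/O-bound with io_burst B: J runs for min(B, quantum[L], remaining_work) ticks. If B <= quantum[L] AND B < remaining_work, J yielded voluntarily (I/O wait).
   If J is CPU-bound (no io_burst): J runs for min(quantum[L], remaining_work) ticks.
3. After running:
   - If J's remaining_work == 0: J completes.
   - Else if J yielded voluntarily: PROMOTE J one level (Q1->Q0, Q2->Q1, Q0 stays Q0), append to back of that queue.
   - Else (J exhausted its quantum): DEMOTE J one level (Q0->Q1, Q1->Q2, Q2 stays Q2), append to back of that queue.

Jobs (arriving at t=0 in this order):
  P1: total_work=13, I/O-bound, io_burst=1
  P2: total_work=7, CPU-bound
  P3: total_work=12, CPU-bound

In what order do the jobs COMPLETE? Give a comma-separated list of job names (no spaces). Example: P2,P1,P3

t=0-1: P1@Q0 runs 1, rem=12, I/O yield, promote→Q0. Q0=[P2,P3,P1] Q1=[] Q2=[]
t=1-3: P2@Q0 runs 2, rem=5, quantum used, demote→Q1. Q0=[P3,P1] Q1=[P2] Q2=[]
t=3-5: P3@Q0 runs 2, rem=10, quantum used, demote→Q1. Q0=[P1] Q1=[P2,P3] Q2=[]
t=5-6: P1@Q0 runs 1, rem=11, I/O yield, promote→Q0. Q0=[P1] Q1=[P2,P3] Q2=[]
t=6-7: P1@Q0 runs 1, rem=10, I/O yield, promote→Q0. Q0=[P1] Q1=[P2,P3] Q2=[]
t=7-8: P1@Q0 runs 1, rem=9, I/O yield, promote→Q0. Q0=[P1] Q1=[P2,P3] Q2=[]
t=8-9: P1@Q0 runs 1, rem=8, I/O yield, promote→Q0. Q0=[P1] Q1=[P2,P3] Q2=[]
t=9-10: P1@Q0 runs 1, rem=7, I/O yield, promote→Q0. Q0=[P1] Q1=[P2,P3] Q2=[]
t=10-11: P1@Q0 runs 1, rem=6, I/O yield, promote→Q0. Q0=[P1] Q1=[P2,P3] Q2=[]
t=11-12: P1@Q0 runs 1, rem=5, I/O yield, promote→Q0. Q0=[P1] Q1=[P2,P3] Q2=[]
t=12-13: P1@Q0 runs 1, rem=4, I/O yield, promote→Q0. Q0=[P1] Q1=[P2,P3] Q2=[]
t=13-14: P1@Q0 runs 1, rem=3, I/O yield, promote→Q0. Q0=[P1] Q1=[P2,P3] Q2=[]
t=14-15: P1@Q0 runs 1, rem=2, I/O yield, promote→Q0. Q0=[P1] Q1=[P2,P3] Q2=[]
t=15-16: P1@Q0 runs 1, rem=1, I/O yield, promote→Q0. Q0=[P1] Q1=[P2,P3] Q2=[]
t=16-17: P1@Q0 runs 1, rem=0, completes. Q0=[] Q1=[P2,P3] Q2=[]
t=17-22: P2@Q1 runs 5, rem=0, completes. Q0=[] Q1=[P3] Q2=[]
t=22-28: P3@Q1 runs 6, rem=4, quantum used, demote→Q2. Q0=[] Q1=[] Q2=[P3]
t=28-32: P3@Q2 runs 4, rem=0, completes. Q0=[] Q1=[] Q2=[]

Answer: P1,P2,P3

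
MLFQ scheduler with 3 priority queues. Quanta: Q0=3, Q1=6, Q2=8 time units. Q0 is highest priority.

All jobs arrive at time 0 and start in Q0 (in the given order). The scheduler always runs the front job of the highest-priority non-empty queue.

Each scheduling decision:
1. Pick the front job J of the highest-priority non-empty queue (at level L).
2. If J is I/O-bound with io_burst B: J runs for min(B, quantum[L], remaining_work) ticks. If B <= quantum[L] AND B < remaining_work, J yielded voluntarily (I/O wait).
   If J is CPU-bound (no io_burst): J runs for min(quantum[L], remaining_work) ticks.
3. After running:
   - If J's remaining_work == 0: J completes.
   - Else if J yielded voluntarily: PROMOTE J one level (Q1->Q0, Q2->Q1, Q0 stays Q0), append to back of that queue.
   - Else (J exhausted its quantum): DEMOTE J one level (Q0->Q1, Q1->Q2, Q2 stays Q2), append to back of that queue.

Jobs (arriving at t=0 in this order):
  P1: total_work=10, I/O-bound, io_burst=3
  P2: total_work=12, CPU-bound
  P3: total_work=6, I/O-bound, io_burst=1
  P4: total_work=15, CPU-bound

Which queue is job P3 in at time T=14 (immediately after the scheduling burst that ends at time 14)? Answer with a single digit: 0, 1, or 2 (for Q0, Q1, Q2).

Answer: 0

Derivation:
t=0-3: P1@Q0 runs 3, rem=7, I/O yield, promote→Q0. Q0=[P2,P3,P4,P1] Q1=[] Q2=[]
t=3-6: P2@Q0 runs 3, rem=9, quantum used, demote→Q1. Q0=[P3,P4,P1] Q1=[P2] Q2=[]
t=6-7: P3@Q0 runs 1, rem=5, I/O yield, promote→Q0. Q0=[P4,P1,P3] Q1=[P2] Q2=[]
t=7-10: P4@Q0 runs 3, rem=12, quantum used, demote→Q1. Q0=[P1,P3] Q1=[P2,P4] Q2=[]
t=10-13: P1@Q0 runs 3, rem=4, I/O yield, promote→Q0. Q0=[P3,P1] Q1=[P2,P4] Q2=[]
t=13-14: P3@Q0 runs 1, rem=4, I/O yield, promote→Q0. Q0=[P1,P3] Q1=[P2,P4] Q2=[]
t=14-17: P1@Q0 runs 3, rem=1, I/O yield, promote→Q0. Q0=[P3,P1] Q1=[P2,P4] Q2=[]
t=17-18: P3@Q0 runs 1, rem=3, I/O yield, promote→Q0. Q0=[P1,P3] Q1=[P2,P4] Q2=[]
t=18-19: P1@Q0 runs 1, rem=0, completes. Q0=[P3] Q1=[P2,P4] Q2=[]
t=19-20: P3@Q0 runs 1, rem=2, I/O yield, promote→Q0. Q0=[P3] Q1=[P2,P4] Q2=[]
t=20-21: P3@Q0 runs 1, rem=1, I/O yield, promote→Q0. Q0=[P3] Q1=[P2,P4] Q2=[]
t=21-22: P3@Q0 runs 1, rem=0, completes. Q0=[] Q1=[P2,P4] Q2=[]
t=22-28: P2@Q1 runs 6, rem=3, quantum used, demote→Q2. Q0=[] Q1=[P4] Q2=[P2]
t=28-34: P4@Q1 runs 6, rem=6, quantum used, demote→Q2. Q0=[] Q1=[] Q2=[P2,P4]
t=34-37: P2@Q2 runs 3, rem=0, completes. Q0=[] Q1=[] Q2=[P4]
t=37-43: P4@Q2 runs 6, rem=0, completes. Q0=[] Q1=[] Q2=[]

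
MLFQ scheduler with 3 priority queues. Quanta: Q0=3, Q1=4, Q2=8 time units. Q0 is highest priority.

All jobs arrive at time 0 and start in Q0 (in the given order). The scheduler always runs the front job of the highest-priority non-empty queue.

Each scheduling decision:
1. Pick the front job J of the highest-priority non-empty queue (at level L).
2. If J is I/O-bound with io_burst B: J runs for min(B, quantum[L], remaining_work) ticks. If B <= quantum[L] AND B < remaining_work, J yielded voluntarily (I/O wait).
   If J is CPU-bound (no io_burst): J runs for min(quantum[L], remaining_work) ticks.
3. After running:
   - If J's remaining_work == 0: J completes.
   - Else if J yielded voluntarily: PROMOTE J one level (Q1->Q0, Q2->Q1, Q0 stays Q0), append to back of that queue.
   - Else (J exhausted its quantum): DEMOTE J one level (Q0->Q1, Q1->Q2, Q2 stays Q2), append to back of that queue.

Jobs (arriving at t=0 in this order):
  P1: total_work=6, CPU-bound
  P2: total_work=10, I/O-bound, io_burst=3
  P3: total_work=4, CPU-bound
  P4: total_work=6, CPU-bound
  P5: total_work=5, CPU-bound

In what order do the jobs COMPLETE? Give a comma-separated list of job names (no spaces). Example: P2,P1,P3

t=0-3: P1@Q0 runs 3, rem=3, quantum used, demote→Q1. Q0=[P2,P3,P4,P5] Q1=[P1] Q2=[]
t=3-6: P2@Q0 runs 3, rem=7, I/O yield, promote→Q0. Q0=[P3,P4,P5,P2] Q1=[P1] Q2=[]
t=6-9: P3@Q0 runs 3, rem=1, quantum used, demote→Q1. Q0=[P4,P5,P2] Q1=[P1,P3] Q2=[]
t=9-12: P4@Q0 runs 3, rem=3, quantum used, demote→Q1. Q0=[P5,P2] Q1=[P1,P3,P4] Q2=[]
t=12-15: P5@Q0 runs 3, rem=2, quantum used, demote→Q1. Q0=[P2] Q1=[P1,P3,P4,P5] Q2=[]
t=15-18: P2@Q0 runs 3, rem=4, I/O yield, promote→Q0. Q0=[P2] Q1=[P1,P3,P4,P5] Q2=[]
t=18-21: P2@Q0 runs 3, rem=1, I/O yield, promote→Q0. Q0=[P2] Q1=[P1,P3,P4,P5] Q2=[]
t=21-22: P2@Q0 runs 1, rem=0, completes. Q0=[] Q1=[P1,P3,P4,P5] Q2=[]
t=22-25: P1@Q1 runs 3, rem=0, completes. Q0=[] Q1=[P3,P4,P5] Q2=[]
t=25-26: P3@Q1 runs 1, rem=0, completes. Q0=[] Q1=[P4,P5] Q2=[]
t=26-29: P4@Q1 runs 3, rem=0, completes. Q0=[] Q1=[P5] Q2=[]
t=29-31: P5@Q1 runs 2, rem=0, completes. Q0=[] Q1=[] Q2=[]

Answer: P2,P1,P3,P4,P5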